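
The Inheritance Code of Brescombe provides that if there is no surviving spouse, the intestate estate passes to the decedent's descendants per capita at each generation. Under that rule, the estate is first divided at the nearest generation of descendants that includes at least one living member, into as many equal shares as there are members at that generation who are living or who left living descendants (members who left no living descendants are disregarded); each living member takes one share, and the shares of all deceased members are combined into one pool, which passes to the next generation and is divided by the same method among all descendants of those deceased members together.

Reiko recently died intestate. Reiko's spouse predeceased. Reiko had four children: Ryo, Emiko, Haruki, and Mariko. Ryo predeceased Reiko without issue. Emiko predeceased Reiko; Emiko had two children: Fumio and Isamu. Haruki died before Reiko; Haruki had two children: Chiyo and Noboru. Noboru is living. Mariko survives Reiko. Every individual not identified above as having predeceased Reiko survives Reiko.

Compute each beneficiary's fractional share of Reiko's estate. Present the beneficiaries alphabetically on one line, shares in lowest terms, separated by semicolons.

There is no surviving spouse, so the entire estate passes to Reiko's descendants per capita at each generation.
At generation 1 (Emiko, Haruki, Mariko) there are 3 shares of (1)/3 = 1/3 each.
Living: Mariko — each takes 1/3.
Deceased: Emiko and Haruki. Their combined 2/3 is pooled and carried to generation 2.
At generation 2 (Fumio, Isamu, Chiyo, Noboru) there are 4 shares of (2/3)/4 = 1/6 each.
Living: Fumio, Isamu, Chiyo, and Noboru — each takes 1/6.

Chiyo 1/6; Fumio 1/6; Isamu 1/6; Mariko 1/3; Noboru 1/6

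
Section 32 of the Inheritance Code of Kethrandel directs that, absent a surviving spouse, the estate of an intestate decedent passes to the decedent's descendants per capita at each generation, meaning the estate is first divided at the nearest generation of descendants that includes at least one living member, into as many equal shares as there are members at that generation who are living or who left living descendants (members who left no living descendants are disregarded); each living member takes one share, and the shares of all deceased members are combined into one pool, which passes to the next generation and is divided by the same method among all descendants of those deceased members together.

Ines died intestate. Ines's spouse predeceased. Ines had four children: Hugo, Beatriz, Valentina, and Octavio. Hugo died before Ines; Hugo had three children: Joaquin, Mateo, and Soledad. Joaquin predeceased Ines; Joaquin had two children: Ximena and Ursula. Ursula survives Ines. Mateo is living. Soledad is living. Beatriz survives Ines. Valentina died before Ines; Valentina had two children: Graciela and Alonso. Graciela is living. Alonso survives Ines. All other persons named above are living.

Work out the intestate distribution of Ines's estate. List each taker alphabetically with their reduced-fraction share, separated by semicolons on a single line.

Alonso 1/10; Beatriz 1/4; Graciela 1/10; Mateo 1/10; Octavio 1/4; Soledad 1/10; Ursula 1/20; Ximena 1/20

There is no surviving spouse, so the entire estate passes to Ines's descendants per capita at each generation.
At generation 1 (Hugo, Beatriz, Valentina, Octavio) there are 4 shares of (1)/4 = 1/4 each.
Living: Beatriz and Octavio — each takes 1/4.
Deceased: Hugo and Valentina. Their combined 1/2 is pooled and carried to generation 2.
At generation 2 (Joaquin, Mateo, Soledad, Graciela, Alonso) there are 5 shares of (1/2)/5 = 1/10 each.
Living: Mateo, Soledad, Graciela, and Alonso — each takes 1/10.
Deceased: Joaquin. That 1/10 share is carried to generation 3.
At generation 3 (Ximena, Ursula) there are 2 shares of (1/10)/2 = 1/20 each.
Living: Ximena and Ursula — each takes 1/20.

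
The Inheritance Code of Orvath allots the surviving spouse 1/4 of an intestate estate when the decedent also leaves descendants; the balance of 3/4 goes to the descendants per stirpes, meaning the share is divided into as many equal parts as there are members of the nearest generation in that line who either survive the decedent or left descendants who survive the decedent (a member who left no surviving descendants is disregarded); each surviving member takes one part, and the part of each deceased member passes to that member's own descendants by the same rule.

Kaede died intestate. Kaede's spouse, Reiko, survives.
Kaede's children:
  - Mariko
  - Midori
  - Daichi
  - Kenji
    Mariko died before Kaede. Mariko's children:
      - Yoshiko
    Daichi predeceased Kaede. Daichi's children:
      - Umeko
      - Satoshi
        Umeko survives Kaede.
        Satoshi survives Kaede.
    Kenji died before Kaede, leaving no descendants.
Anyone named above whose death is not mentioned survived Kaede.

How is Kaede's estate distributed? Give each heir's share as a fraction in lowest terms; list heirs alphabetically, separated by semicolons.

Reiko, as surviving spouse, takes 1/4.
The remaining 3/4 passes to Kaede's descendants per stirpes.
Kenji left no surviving issue, so that branch lapses and is disregarded.
The 3/4 is divided into 3 equal shares of 1/4 among Mariko, Midori, Daichi.
Mariko predeceased; the 1/4 allotted to Mariko's branch passes to Mariko's issue by representation.
Yoshiko is the sole taker at this level and receives the full 1/4.
Midori is living and takes 1/4.
Daichi predeceased; the 1/4 allotted to Daichi's branch passes to Daichi's issue by representation.
The 1/4 is divided into 2 equal shares of 1/8 among Umeko, Satoshi.
Umeko is living and takes 1/8.
Satoshi is living and takes 1/8.

Midori 1/4; Reiko 1/4; Satoshi 1/8; Umeko 1/8; Yoshiko 1/4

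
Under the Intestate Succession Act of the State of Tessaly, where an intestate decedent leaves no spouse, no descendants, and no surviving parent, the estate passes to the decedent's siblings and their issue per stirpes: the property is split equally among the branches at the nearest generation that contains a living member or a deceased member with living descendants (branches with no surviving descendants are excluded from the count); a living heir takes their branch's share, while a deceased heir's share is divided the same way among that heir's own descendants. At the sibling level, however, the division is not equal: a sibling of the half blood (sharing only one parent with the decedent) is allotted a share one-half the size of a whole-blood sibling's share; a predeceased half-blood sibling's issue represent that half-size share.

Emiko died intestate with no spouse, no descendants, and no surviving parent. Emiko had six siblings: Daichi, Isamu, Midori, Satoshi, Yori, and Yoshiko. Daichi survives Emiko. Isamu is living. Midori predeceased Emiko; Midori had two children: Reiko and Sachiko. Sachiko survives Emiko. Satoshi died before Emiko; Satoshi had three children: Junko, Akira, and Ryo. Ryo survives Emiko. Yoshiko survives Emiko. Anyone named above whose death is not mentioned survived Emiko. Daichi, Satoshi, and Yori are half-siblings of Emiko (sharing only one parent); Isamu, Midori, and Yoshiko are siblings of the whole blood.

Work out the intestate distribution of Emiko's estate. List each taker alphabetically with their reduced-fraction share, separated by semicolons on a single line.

No spouse, descendants, or parent survives, so the estate passes to Emiko's siblings per stirpes.
Half-blood siblings count for one-half the weight of whole-blood siblings at the initial division.
Dividing 1 in proportion to weights (total weight 9/2): Daichi (weight 1/2) → 1/9; Isamu (weight 1) → 2/9; Midori (weight 1) → 2/9; Satoshi (weight 1/2) → 1/9; Yori (weight 1/2) → 1/9; Yoshiko (weight 1) → 2/9.
Daichi is living and takes 1/9.
Isamu is living and takes 2/9.
Midori predeceased; the 2/9 allotted to Midori's branch passes to Midori's issue by representation.
The 2/9 is divided into 2 equal shares of 1/9 among Reiko, Sachiko.
Reiko is living and takes 1/9.
Sachiko is living and takes 1/9.
Satoshi predeceased; the 1/9 allotted to Satoshi's branch passes to Satoshi's issue by representation.
The 1/9 is divided into 3 equal shares of 1/27 among Junko, Akira, Ryo.
Junko is living and takes 1/27.
Akira is living and takes 1/27.
Ryo is living and takes 1/27.
Yori is living and takes 1/9.
Yoshiko is living and takes 2/9.

Akira 1/27; Daichi 1/9; Isamu 2/9; Junko 1/27; Reiko 1/9; Ryo 1/27; Sachiko 1/9; Yori 1/9; Yoshiko 2/9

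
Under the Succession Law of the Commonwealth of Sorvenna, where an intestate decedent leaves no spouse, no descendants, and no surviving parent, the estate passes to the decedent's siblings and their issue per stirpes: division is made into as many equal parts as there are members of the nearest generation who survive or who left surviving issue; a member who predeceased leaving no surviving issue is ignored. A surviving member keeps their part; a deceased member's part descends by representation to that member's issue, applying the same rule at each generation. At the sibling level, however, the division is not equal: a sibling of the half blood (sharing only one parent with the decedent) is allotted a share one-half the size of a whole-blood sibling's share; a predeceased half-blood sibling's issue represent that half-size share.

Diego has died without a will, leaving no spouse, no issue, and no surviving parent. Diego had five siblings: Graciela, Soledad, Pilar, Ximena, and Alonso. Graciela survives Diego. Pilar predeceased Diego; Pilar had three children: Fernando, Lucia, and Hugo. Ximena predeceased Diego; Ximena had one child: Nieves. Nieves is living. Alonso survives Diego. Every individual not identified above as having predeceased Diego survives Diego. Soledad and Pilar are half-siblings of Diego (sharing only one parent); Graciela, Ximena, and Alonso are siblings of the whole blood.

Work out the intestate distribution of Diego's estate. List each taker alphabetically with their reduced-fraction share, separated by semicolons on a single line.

No spouse, descendants, or parent survives, so the estate passes to Diego's siblings per stirpes.
Half-blood siblings count for one-half the weight of whole-blood siblings at the initial division.
Dividing 1 in proportion to weights (total weight 4): Graciela (weight 1) → 1/4; Soledad (weight 1/2) → 1/8; Pilar (weight 1/2) → 1/8; Ximena (weight 1) → 1/4; Alonso (weight 1) → 1/4.
Graciela is living and takes 1/4.
Soledad is living and takes 1/8.
Pilar predeceased; the 1/8 allotted to Pilar's branch passes to Pilar's issue by representation.
The 1/8 is divided into 3 equal shares of 1/24 among Fernando, Lucia, Hugo.
Fernando is living and takes 1/24.
Lucia is living and takes 1/24.
Hugo is living and takes 1/24.
Ximena predeceased; the 1/4 allotted to Ximena's branch passes to Ximena's issue by representation.
Nieves is the sole taker at this level and receives the full 1/4.
Alonso is living and takes 1/4.

Alonso 1/4; Fernando 1/24; Graciela 1/4; Hugo 1/24; Lucia 1/24; Nieves 1/4; Soledad 1/8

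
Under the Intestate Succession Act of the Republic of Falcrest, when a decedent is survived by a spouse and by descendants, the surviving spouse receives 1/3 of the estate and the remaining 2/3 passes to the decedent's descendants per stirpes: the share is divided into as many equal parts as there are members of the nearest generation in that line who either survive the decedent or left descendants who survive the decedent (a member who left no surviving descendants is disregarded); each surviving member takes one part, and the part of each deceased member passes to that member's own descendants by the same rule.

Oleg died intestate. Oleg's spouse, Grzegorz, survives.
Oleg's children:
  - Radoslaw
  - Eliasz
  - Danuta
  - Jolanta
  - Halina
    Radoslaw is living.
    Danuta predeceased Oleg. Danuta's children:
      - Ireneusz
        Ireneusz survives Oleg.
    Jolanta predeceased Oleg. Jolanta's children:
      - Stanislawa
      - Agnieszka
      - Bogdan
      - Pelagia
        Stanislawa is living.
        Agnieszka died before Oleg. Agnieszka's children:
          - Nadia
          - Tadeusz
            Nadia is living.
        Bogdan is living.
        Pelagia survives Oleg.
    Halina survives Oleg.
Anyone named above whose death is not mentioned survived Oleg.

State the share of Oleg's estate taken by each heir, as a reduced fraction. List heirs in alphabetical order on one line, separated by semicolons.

Grzegorz, as surviving spouse, takes 1/3.
The remaining 2/3 passes to Oleg's descendants per stirpes.
The 2/3 is divided into 5 equal shares of 2/15 among Radoslaw, Eliasz, Danuta, Jolanta, Halina.
Radoslaw is living and takes 2/15.
Eliasz is living and takes 2/15.
Danuta predeceased; the 2/15 allotted to Danuta's branch passes to Danuta's issue by representation.
Ireneusz is the sole taker at this level and receives the full 2/15.
Jolanta predeceased; the 2/15 allotted to Jolanta's branch passes to Jolanta's issue by representation.
The 2/15 is divided into 4 equal shares of 1/30 among Stanislawa, Agnieszka, Bogdan, Pelagia.
Stanislawa is living and takes 1/30.
Agnieszka predeceased; the 1/30 allotted to Agnieszka's branch passes to Agnieszka's issue by representation.
The 1/30 is divided into 2 equal shares of 1/60 among Nadia, Tadeusz.
Nadia is living and takes 1/60.
Tadeusz is living and takes 1/60.
Bogdan is living and takes 1/30.
Pelagia is living and takes 1/30.
Halina is living and takes 2/15.

Bogdan 1/30; Eliasz 2/15; Grzegorz 1/3; Halina 2/15; Ireneusz 2/15; Nadia 1/60; Pelagia 1/30; Radoslaw 2/15; Stanislawa 1/30; Tadeusz 1/60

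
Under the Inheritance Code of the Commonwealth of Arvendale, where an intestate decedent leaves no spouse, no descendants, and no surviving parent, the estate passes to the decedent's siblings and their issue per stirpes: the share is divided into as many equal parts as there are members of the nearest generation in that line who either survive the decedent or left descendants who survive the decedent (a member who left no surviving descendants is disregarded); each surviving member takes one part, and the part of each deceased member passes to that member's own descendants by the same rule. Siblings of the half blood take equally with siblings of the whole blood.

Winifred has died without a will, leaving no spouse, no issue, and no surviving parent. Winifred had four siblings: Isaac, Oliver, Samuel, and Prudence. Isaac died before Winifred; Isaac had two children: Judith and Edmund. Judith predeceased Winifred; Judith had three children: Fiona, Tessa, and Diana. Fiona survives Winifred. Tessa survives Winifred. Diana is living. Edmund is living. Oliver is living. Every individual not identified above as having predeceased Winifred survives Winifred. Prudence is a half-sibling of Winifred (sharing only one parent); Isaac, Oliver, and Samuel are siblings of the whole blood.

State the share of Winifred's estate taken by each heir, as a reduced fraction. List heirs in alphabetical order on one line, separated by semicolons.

Diana 1/24; Edmund 1/8; Fiona 1/24; Oliver 1/4; Prudence 1/4; Samuel 1/4; Tessa 1/24

No spouse, descendants, or parent survives, so the estate passes to Winifred's siblings per stirpes.
Half-blood and whole-blood siblings take equally under the stated rule.
The estate is divided into 4 equal shares of 1/4 among Isaac, Oliver, Samuel, Prudence.
Isaac predeceased; the 1/4 allotted to Isaac's branch passes to Isaac's issue by representation.
The 1/4 is divided into 2 equal shares of 1/8 among Judith, Edmund.
Judith predeceased; the 1/8 allotted to Judith's branch passes to Judith's issue by representation.
The 1/8 is divided into 3 equal shares of 1/24 among Fiona, Tessa, Diana.
Fiona is living and takes 1/24.
Tessa is living and takes 1/24.
Diana is living and takes 1/24.
Edmund is living and takes 1/8.
Oliver is living and takes 1/4.
Samuel is living and takes 1/4.
Prudence is living and takes 1/4.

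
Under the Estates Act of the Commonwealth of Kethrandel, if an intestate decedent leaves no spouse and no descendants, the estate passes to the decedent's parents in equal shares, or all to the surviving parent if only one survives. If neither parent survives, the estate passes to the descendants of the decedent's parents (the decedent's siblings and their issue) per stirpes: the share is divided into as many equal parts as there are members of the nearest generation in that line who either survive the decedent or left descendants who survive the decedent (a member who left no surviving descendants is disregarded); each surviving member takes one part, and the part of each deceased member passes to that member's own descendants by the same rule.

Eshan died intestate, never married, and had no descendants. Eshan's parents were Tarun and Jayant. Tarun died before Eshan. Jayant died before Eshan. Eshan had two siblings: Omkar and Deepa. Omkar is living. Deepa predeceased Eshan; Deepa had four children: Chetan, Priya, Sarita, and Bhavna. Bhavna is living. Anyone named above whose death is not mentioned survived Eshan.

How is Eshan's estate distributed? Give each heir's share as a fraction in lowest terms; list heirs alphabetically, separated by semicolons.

Bhavna 1/8; Chetan 1/8; Omkar 1/2; Priya 1/8; Sarita 1/8

Neither parent survives and there are no descendants, so the estate passes to Eshan's siblings and their issue per stirpes.
The estate is divided into 2 equal shares of 1/2 among Omkar, Deepa.
Omkar is living and takes 1/2.
Deepa predeceased; the 1/2 allotted to Deepa's branch passes to Deepa's issue by representation.
The 1/2 is divided into 4 equal shares of 1/8 among Chetan, Priya, Sarita, Bhavna.
Chetan is living and takes 1/8.
Priya is living and takes 1/8.
Sarita is living and takes 1/8.
Bhavna is living and takes 1/8.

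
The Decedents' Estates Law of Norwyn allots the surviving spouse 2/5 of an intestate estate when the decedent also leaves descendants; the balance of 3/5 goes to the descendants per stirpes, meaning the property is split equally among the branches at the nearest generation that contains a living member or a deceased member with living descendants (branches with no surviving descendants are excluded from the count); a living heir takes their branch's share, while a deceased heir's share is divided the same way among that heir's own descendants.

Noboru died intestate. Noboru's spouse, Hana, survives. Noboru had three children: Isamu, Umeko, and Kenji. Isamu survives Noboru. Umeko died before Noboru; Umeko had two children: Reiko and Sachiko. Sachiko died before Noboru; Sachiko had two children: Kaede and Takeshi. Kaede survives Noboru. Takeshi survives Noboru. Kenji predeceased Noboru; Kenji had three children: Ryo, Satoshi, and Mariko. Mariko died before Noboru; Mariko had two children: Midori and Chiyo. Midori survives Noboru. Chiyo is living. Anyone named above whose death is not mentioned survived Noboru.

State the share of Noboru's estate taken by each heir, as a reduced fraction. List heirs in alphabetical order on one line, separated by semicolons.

Chiyo 1/30; Hana 2/5; Isamu 1/5; Kaede 1/20; Midori 1/30; Reiko 1/10; Ryo 1/15; Satoshi 1/15; Takeshi 1/20

Hana, as surviving spouse, takes 2/5.
The remaining 3/5 passes to Noboru's descendants per stirpes.
The 3/5 is divided into 3 equal shares of 1/5 among Isamu, Umeko, Kenji.
Isamu is living and takes 1/5.
Umeko predeceased; the 1/5 allotted to Umeko's branch passes to Umeko's issue by representation.
The 1/5 is divided into 2 equal shares of 1/10 among Reiko, Sachiko.
Reiko is living and takes 1/10.
Sachiko predeceased; the 1/10 allotted to Sachiko's branch passes to Sachiko's issue by representation.
The 1/10 is divided into 2 equal shares of 1/20 among Kaede, Takeshi.
Kaede is living and takes 1/20.
Takeshi is living and takes 1/20.
Kenji predeceased; the 1/5 allotted to Kenji's branch passes to Kenji's issue by representation.
The 1/5 is divided into 3 equal shares of 1/15 among Ryo, Satoshi, Mariko.
Ryo is living and takes 1/15.
Satoshi is living and takes 1/15.
Mariko predeceased; the 1/15 allotted to Mariko's branch passes to Mariko's issue by representation.
The 1/15 is divided into 2 equal shares of 1/30 among Midori, Chiyo.
Midori is living and takes 1/30.
Chiyo is living and takes 1/30.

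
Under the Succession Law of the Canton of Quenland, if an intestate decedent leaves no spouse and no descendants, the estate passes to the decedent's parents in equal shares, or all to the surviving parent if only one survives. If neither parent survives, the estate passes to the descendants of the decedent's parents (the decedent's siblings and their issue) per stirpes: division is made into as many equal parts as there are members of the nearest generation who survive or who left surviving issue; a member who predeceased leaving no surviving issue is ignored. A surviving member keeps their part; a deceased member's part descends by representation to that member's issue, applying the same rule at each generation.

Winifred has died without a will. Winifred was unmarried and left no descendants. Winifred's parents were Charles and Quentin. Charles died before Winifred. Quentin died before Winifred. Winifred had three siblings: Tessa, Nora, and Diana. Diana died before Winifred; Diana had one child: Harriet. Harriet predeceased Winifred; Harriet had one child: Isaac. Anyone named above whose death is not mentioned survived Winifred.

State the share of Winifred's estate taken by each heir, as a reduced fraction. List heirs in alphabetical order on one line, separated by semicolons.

Isaac 1/3; Nora 1/3; Tessa 1/3

Neither parent survives and there are no descendants, so the estate passes to Winifred's siblings and their issue per stirpes.
The estate is divided into 3 equal shares of 1/3 among Tessa, Nora, Diana.
Tessa is living and takes 1/3.
Nora is living and takes 1/3.
Diana predeceased; the 1/3 allotted to Diana's branch passes to Diana's issue by representation.
Harriet's line is the sole branch at this level, so the full 1/3 passes to Harriet's issue by representation.
Isaac is the sole taker at this level and receives the full 1/3.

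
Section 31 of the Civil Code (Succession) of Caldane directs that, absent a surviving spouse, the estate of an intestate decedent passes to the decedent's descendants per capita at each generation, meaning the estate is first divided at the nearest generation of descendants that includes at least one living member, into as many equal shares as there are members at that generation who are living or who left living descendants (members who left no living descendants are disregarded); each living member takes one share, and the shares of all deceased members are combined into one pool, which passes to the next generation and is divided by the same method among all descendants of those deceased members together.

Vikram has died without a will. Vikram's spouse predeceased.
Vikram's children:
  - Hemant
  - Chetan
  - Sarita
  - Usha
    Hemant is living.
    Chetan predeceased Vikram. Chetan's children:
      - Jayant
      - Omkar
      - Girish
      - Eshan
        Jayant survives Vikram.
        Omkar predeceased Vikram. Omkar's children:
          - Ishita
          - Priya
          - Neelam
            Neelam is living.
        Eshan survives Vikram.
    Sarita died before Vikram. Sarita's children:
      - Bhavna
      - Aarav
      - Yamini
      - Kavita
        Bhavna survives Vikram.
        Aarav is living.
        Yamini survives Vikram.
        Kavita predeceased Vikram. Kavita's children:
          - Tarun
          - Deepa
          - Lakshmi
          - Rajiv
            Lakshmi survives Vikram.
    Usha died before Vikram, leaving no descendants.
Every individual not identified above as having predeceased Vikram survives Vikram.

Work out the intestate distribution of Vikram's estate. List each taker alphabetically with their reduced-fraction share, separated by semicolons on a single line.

There is no surviving spouse, so the entire estate passes to Vikram's descendants per capita at each generation.
At generation 1 (Hemant, Chetan, Sarita) there are 3 shares of (1)/3 = 1/3 each.
Living: Hemant — each takes 1/3.
Deceased: Chetan and Sarita. Their combined 2/3 is pooled and carried to generation 2.
At generation 2 (Jayant, Omkar, Girish, Eshan, Bhavna, Aarav, Yamini, Kavita) there are 8 shares of (2/3)/8 = 1/12 each.
Living: Jayant, Girish, Eshan, Bhavna, Aarav, and Yamini — each takes 1/12.
Deceased: Omkar and Kavita. Their combined 1/6 is pooled and carried to generation 3.
At generation 3 (Ishita, Priya, Neelam, Tarun, Deepa, Lakshmi, Rajiv) there are 7 shares of (1/6)/7 = 1/42 each.
Living: Ishita, Priya, Neelam, Tarun, Deepa, Lakshmi, and Rajiv — each takes 1/42.

Aarav 1/12; Bhavna 1/12; Deepa 1/42; Eshan 1/12; Girish 1/12; Hemant 1/3; Ishita 1/42; Jayant 1/12; Lakshmi 1/42; Neelam 1/42; Priya 1/42; Rajiv 1/42; Tarun 1/42; Yamini 1/12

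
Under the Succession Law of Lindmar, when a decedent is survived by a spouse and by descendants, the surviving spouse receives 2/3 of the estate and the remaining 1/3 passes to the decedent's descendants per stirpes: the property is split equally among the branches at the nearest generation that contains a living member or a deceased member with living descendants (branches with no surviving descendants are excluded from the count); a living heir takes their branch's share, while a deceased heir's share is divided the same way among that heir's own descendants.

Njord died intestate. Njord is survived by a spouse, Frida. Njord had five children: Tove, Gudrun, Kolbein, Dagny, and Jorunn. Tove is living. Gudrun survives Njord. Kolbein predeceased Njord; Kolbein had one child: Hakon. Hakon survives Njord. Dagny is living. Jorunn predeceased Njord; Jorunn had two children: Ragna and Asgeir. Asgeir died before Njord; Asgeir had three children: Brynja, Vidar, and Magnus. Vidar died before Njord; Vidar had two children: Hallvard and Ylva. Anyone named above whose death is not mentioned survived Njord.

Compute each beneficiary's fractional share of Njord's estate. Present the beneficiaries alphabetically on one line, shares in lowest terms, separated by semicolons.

Brynja 1/90; Dagny 1/15; Frida 2/3; Gudrun 1/15; Hakon 1/15; Hallvard 1/180; Magnus 1/90; Ragna 1/30; Tove 1/15; Ylva 1/180

Frida, as surviving spouse, takes 2/3.
The remaining 1/3 passes to Njord's descendants per stirpes.
The 1/3 is divided into 5 equal shares of 1/15 among Tove, Gudrun, Kolbein, Dagny, Jorunn.
Tove is living and takes 1/15.
Gudrun is living and takes 1/15.
Kolbein predeceased; the 1/15 allotted to Kolbein's branch passes to Kolbein's issue by representation.
Hakon is the sole taker at this level and receives the full 1/15.
Dagny is living and takes 1/15.
Jorunn predeceased; the 1/15 allotted to Jorunn's branch passes to Jorunn's issue by representation.
The 1/15 is divided into 2 equal shares of 1/30 among Ragna, Asgeir.
Ragna is living and takes 1/30.
Asgeir predeceased; the 1/30 allotted to Asgeir's branch passes to Asgeir's issue by representation.
The 1/30 is divided into 3 equal shares of 1/90 among Brynja, Vidar, Magnus.
Brynja is living and takes 1/90.
Vidar predeceased; the 1/90 allotted to Vidar's branch passes to Vidar's issue by representation.
The 1/90 is divided into 2 equal shares of 1/180 among Hallvard, Ylva.
Hallvard is living and takes 1/180.
Ylva is living and takes 1/180.
Magnus is living and takes 1/90.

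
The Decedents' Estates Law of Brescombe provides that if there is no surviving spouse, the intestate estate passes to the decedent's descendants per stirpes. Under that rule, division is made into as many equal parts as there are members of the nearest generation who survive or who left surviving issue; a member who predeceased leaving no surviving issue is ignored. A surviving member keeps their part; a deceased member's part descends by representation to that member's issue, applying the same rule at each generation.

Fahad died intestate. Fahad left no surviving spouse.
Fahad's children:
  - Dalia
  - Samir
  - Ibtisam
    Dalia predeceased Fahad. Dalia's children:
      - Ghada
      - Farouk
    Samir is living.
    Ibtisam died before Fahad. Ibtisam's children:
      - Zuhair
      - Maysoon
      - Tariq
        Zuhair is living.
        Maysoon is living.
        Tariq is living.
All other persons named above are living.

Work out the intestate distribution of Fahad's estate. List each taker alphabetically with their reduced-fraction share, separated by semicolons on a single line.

There is no surviving spouse, so the entire estate passes to Fahad's descendants per stirpes.
The estate is divided into 3 equal shares of 1/3 among Dalia, Samir, Ibtisam.
Dalia predeceased; the 1/3 allotted to Dalia's branch passes to Dalia's issue by representation.
The 1/3 is divided into 2 equal shares of 1/6 among Ghada, Farouk.
Ghada is living and takes 1/6.
Farouk is living and takes 1/6.
Samir is living and takes 1/3.
Ibtisam predeceased; the 1/3 allotted to Ibtisam's branch passes to Ibtisam's issue by representation.
The 1/3 is divided into 3 equal shares of 1/9 among Zuhair, Maysoon, Tariq.
Zuhair is living and takes 1/9.
Maysoon is living and takes 1/9.
Tariq is living and takes 1/9.

Farouk 1/6; Ghada 1/6; Maysoon 1/9; Samir 1/3; Tariq 1/9; Zuhair 1/9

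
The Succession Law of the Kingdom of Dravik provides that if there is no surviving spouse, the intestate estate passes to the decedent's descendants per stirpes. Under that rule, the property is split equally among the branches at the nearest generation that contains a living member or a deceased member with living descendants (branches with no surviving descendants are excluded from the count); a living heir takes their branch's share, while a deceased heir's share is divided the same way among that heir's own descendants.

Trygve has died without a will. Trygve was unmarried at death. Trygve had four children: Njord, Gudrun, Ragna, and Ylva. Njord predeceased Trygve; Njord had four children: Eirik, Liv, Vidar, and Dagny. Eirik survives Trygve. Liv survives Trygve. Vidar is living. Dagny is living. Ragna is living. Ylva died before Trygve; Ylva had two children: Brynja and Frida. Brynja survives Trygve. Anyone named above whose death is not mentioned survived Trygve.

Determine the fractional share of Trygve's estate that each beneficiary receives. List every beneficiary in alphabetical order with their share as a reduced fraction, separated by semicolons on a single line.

There is no surviving spouse, so the entire estate passes to Trygve's descendants per stirpes.
The estate is divided into 4 equal shares of 1/4 among Njord, Gudrun, Ragna, Ylva.
Njord predeceased; the 1/4 allotted to Njord's branch passes to Njord's issue by representation.
The 1/4 is divided into 4 equal shares of 1/16 among Eirik, Liv, Vidar, Dagny.
Eirik is living and takes 1/16.
Liv is living and takes 1/16.
Vidar is living and takes 1/16.
Dagny is living and takes 1/16.
Gudrun is living and takes 1/4.
Ragna is living and takes 1/4.
Ylva predeceased; the 1/4 allotted to Ylva's branch passes to Ylva's issue by representation.
The 1/4 is divided into 2 equal shares of 1/8 among Brynja, Frida.
Brynja is living and takes 1/8.
Frida is living and takes 1/8.

Brynja 1/8; Dagny 1/16; Eirik 1/16; Frida 1/8; Gudrun 1/4; Liv 1/16; Ragna 1/4; Vidar 1/16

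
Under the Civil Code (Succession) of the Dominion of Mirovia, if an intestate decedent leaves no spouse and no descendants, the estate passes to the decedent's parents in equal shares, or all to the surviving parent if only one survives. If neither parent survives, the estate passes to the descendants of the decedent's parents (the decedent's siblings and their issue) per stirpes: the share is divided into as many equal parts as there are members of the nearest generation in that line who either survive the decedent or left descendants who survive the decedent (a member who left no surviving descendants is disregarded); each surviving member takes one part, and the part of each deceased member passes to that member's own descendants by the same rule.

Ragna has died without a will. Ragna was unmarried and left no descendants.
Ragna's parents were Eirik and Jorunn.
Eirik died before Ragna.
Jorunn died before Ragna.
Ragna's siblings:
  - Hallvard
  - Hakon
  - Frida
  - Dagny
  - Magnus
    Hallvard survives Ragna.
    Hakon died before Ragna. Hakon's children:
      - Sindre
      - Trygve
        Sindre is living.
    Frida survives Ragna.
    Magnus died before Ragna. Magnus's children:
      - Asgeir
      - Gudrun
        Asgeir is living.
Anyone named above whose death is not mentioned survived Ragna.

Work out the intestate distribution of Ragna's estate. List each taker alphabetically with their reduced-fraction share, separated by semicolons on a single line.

Asgeir 1/10; Dagny 1/5; Frida 1/5; Gudrun 1/10; Hallvard 1/5; Sindre 1/10; Trygve 1/10

Neither parent survives and there are no descendants, so the estate passes to Ragna's siblings and their issue per stirpes.
The estate is divided into 5 equal shares of 1/5 among Hallvard, Hakon, Frida, Dagny, Magnus.
Hallvard is living and takes 1/5.
Hakon predeceased; the 1/5 allotted to Hakon's branch passes to Hakon's issue by representation.
The 1/5 is divided into 2 equal shares of 1/10 among Sindre, Trygve.
Sindre is living and takes 1/10.
Trygve is living and takes 1/10.
Frida is living and takes 1/5.
Dagny is living and takes 1/5.
Magnus predeceased; the 1/5 allotted to Magnus's branch passes to Magnus's issue by representation.
The 1/5 is divided into 2 equal shares of 1/10 among Asgeir, Gudrun.
Asgeir is living and takes 1/10.
Gudrun is living and takes 1/10.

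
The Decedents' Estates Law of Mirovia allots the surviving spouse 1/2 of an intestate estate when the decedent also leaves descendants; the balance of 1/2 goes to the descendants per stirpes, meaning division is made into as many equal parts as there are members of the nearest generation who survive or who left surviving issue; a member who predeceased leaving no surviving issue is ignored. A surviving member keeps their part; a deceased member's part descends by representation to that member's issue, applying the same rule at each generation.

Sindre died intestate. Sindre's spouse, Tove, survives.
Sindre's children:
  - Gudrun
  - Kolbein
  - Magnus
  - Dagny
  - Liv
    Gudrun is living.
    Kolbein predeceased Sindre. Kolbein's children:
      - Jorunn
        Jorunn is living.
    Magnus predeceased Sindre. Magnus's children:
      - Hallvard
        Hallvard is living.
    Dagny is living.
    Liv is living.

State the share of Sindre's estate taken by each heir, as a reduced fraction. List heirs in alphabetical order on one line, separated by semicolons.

Dagny 1/10; Gudrun 1/10; Hallvard 1/10; Jorunn 1/10; Liv 1/10; Tove 1/2

Tove, as surviving spouse, takes 1/2.
The remaining 1/2 passes to Sindre's descendants per stirpes.
The 1/2 is divided into 5 equal shares of 1/10 among Gudrun, Kolbein, Magnus, Dagny, Liv.
Gudrun is living and takes 1/10.
Kolbein predeceased; the 1/10 allotted to Kolbein's branch passes to Kolbein's issue by representation.
Jorunn is the sole taker at this level and receives the full 1/10.
Magnus predeceased; the 1/10 allotted to Magnus's branch passes to Magnus's issue by representation.
Hallvard is the sole taker at this level and receives the full 1/10.
Dagny is living and takes 1/10.
Liv is living and takes 1/10.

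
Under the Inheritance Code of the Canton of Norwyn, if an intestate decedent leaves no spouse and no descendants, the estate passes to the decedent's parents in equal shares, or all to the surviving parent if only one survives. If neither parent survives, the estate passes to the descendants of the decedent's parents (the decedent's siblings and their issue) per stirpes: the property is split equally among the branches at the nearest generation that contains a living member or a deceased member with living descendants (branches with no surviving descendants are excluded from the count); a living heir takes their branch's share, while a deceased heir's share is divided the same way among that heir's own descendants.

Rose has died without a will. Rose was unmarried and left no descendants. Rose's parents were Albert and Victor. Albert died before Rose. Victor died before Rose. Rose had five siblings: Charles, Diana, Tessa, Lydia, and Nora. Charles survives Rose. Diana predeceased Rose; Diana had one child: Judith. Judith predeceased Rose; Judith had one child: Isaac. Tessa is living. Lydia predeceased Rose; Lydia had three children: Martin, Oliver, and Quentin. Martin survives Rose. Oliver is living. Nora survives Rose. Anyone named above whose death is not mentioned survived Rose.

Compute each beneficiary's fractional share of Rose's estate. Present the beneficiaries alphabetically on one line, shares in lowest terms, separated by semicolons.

Neither parent survives and there are no descendants, so the estate passes to Rose's siblings and their issue per stirpes.
The estate is divided into 5 equal shares of 1/5 among Charles, Diana, Tessa, Lydia, Nora.
Charles is living and takes 1/5.
Diana predeceased; the 1/5 allotted to Diana's branch passes to Diana's issue by representation.
Judith's line is the sole branch at this level, so the full 1/5 passes to Judith's issue by representation.
Isaac is the sole taker at this level and receives the full 1/5.
Tessa is living and takes 1/5.
Lydia predeceased; the 1/5 allotted to Lydia's branch passes to Lydia's issue by representation.
The 1/5 is divided into 3 equal shares of 1/15 among Martin, Oliver, Quentin.
Martin is living and takes 1/15.
Oliver is living and takes 1/15.
Quentin is living and takes 1/15.
Nora is living and takes 1/5.

Charles 1/5; Isaac 1/5; Martin 1/15; Nora 1/5; Oliver 1/15; Quentin 1/15; Tessa 1/5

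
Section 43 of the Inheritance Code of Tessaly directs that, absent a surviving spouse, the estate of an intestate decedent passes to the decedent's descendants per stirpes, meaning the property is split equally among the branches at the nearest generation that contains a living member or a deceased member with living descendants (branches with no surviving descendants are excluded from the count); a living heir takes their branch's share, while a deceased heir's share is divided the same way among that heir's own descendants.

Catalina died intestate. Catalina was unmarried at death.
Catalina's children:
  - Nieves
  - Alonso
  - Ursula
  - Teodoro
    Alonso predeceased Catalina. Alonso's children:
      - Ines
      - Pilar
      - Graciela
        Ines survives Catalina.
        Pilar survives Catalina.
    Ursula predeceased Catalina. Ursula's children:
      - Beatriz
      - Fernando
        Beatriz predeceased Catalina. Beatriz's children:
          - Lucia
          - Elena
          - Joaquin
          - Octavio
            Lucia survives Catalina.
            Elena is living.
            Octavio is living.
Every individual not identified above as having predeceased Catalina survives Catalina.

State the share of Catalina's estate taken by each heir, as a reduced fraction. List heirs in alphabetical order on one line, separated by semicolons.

Elena 1/32; Fernando 1/8; Graciela 1/12; Ines 1/12; Joaquin 1/32; Lucia 1/32; Nieves 1/4; Octavio 1/32; Pilar 1/12; Teodoro 1/4

There is no surviving spouse, so the entire estate passes to Catalina's descendants per stirpes.
The estate is divided into 4 equal shares of 1/4 among Nieves, Alonso, Ursula, Teodoro.
Nieves is living and takes 1/4.
Alonso predeceased; the 1/4 allotted to Alonso's branch passes to Alonso's issue by representation.
The 1/4 is divided into 3 equal shares of 1/12 among Ines, Pilar, Graciela.
Ines is living and takes 1/12.
Pilar is living and takes 1/12.
Graciela is living and takes 1/12.
Ursula predeceased; the 1/4 allotted to Ursula's branch passes to Ursula's issue by representation.
The 1/4 is divided into 2 equal shares of 1/8 among Beatriz, Fernando.
Beatriz predeceased; the 1/8 allotted to Beatriz's branch passes to Beatriz's issue by representation.
The 1/8 is divided into 4 equal shares of 1/32 among Lucia, Elena, Joaquin, Octavio.
Lucia is living and takes 1/32.
Elena is living and takes 1/32.
Joaquin is living and takes 1/32.
Octavio is living and takes 1/32.
Fernando is living and takes 1/8.
Teodoro is living and takes 1/4.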